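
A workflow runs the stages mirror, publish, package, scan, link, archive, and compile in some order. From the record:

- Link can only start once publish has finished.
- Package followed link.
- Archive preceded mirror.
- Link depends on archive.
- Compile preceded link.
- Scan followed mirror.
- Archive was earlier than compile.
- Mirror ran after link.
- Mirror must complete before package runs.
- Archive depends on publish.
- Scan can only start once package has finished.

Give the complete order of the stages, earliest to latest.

publish, archive, compile, link, mirror, package, scan

The constraints fix every adjacent pair, so only one ordering works:
publish → archive → compile → link → mirror → package → scan.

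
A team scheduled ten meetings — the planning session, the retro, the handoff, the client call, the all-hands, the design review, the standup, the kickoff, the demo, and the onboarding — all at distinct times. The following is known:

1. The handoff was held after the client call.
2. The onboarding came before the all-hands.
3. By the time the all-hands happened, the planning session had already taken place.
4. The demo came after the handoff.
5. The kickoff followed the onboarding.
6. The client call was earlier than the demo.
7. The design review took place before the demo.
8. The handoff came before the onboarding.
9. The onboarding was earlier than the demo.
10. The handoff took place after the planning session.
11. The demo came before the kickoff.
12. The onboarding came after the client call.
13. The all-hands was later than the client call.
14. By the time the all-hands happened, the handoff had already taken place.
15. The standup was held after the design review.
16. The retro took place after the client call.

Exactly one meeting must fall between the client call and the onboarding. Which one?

Tracing the constraints gives the client call → the handoff → the onboarding, so the handoff sits after the client call and before the onboarding.
No other meeting is forced both after the client call and before the onboarding.

the handoff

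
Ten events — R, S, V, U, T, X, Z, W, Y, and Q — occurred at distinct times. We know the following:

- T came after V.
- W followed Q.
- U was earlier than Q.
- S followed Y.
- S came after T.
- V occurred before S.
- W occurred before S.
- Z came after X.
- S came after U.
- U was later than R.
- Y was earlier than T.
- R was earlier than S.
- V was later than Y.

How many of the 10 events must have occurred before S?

Directly stated before S: R, T, U, V, W, and Y.
Q reaches S via Q → W → S.
No chain forces X (or any of the others) ahead of S.
That's Q, R, T, U, V, W, and Y — 7 in all.

7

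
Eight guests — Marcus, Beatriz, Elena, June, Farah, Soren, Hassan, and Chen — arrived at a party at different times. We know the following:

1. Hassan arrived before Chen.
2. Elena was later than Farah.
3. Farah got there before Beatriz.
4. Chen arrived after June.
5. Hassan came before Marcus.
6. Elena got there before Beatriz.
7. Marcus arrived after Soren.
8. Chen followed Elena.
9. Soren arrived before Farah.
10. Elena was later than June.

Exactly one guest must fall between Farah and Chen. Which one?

Elena

Tracing the constraints gives Farah → Elena → Chen, so Elena sits after Farah and before Chen.
No other guest is forced both after Farah and before Chen.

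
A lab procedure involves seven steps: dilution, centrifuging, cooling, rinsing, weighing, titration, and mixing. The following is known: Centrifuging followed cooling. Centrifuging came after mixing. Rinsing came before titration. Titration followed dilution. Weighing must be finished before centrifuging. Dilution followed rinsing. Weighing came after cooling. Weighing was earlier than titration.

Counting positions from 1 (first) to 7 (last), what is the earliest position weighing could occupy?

Cooling must come before weighing — 1 forced predecessor.
Nothing else is forced ahead of weighing, so its earliest slot is position 1 + 1 = 2.

2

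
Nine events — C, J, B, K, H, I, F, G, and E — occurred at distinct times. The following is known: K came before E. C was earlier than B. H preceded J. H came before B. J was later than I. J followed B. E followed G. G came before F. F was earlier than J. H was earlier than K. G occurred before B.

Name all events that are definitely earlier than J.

B, C, F, G, H, I

Directly stated before J: B, F, H, and I.
C reaches J via C → B → J.
G reaches J via G → B → J.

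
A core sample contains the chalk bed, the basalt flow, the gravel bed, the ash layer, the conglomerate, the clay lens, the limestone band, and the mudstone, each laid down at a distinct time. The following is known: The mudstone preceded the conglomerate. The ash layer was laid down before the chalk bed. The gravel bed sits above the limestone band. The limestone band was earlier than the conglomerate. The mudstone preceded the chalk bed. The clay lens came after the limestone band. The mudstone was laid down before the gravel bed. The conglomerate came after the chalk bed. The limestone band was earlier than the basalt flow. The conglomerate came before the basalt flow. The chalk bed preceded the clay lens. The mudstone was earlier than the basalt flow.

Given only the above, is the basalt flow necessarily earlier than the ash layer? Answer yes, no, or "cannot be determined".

no

Tracing the constraints gives the ash layer → the chalk bed → the conglomerate → the basalt flow, so the ash layer must come before the basalt flow.
That means the basalt flow cannot be before the ash layer.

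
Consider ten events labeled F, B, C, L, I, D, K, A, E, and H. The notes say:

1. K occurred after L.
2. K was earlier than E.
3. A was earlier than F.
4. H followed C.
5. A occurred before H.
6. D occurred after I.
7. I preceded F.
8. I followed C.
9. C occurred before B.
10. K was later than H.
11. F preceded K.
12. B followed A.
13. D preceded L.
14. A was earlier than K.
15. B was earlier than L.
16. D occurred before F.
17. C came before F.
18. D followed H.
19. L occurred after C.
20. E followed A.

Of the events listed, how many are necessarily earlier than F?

5

Directly stated before F: A, C, D, and I.
H reaches F via H → D → F.
No chain forces L (or any of the others) ahead of F.
That's A, C, D, H, and I — 5 in all.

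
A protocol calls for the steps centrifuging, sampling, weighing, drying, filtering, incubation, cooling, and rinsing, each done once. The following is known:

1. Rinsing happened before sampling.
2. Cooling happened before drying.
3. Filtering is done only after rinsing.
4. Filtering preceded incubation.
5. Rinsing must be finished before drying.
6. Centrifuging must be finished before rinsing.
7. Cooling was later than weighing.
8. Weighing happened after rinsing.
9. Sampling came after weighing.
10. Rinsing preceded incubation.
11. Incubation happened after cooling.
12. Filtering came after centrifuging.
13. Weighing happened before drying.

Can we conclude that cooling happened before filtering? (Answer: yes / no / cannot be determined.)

cannot be determined

No chain of stated constraints runs from cooling to filtering, and none runs from filtering to cooling either.
So the relative order of cooling and filtering is not fixed by the given facts.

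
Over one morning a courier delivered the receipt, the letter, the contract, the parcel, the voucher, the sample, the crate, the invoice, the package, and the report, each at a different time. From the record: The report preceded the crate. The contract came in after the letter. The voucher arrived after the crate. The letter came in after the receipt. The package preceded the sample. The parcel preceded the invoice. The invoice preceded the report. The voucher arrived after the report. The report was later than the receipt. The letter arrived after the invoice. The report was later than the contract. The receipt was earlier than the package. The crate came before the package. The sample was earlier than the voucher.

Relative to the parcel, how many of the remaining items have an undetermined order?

1

Forced after the parcel: the contract, the crate, the invoice, the letter, the package, the report, the sample, and the voucher.
That leaves the receipt with no forced order relative to the parcel — 1.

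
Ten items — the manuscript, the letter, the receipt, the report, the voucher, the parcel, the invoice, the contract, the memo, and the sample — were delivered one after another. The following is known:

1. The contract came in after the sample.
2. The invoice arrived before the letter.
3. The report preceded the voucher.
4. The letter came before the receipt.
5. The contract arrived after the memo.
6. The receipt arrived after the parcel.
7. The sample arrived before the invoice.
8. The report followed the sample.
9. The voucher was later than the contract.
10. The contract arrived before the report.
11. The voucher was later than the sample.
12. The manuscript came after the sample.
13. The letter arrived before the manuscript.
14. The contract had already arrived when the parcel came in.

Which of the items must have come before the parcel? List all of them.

Directly stated before the parcel: the contract.
The memo reaches the parcel via the memo → the contract → the parcel.
The sample reaches the parcel via the sample → the contract → the parcel.
No chain forces the letter (or any of the others) ahead of the parcel.

the contract, the memo, the sample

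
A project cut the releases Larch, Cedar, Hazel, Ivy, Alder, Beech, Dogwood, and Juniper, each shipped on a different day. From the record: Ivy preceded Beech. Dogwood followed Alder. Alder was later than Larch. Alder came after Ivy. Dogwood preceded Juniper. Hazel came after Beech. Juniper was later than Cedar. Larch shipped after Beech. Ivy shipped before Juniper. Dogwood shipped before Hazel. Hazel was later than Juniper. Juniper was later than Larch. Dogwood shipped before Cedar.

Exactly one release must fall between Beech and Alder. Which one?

Tracing the constraints gives Beech → Larch → Alder, so Larch sits after Beech and before Alder.
No other release is forced both after Beech and before Alder.

Larch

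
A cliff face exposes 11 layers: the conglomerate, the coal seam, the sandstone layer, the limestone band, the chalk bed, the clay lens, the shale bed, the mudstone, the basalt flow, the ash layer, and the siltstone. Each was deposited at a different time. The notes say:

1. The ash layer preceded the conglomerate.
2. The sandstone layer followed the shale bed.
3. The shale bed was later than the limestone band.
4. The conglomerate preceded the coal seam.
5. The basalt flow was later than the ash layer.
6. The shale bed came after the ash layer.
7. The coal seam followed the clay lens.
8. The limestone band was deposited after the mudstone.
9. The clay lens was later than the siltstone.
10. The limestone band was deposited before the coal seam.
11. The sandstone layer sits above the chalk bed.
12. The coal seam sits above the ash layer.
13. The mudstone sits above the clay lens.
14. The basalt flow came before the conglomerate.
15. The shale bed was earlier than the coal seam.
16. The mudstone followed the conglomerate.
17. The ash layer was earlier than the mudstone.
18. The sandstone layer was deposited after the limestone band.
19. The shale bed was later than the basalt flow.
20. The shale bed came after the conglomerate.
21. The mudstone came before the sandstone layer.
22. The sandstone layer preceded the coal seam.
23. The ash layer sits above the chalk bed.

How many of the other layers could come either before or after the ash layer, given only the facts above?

2

Forced before the ash layer: the chalk bed; forced after the ash layer: the basalt flow, the coal seam, the conglomerate, the limestone band, the mudstone, the sandstone layer, and the shale bed.
That leaves the clay lens and the siltstone with no forced order relative to the ash layer — 2.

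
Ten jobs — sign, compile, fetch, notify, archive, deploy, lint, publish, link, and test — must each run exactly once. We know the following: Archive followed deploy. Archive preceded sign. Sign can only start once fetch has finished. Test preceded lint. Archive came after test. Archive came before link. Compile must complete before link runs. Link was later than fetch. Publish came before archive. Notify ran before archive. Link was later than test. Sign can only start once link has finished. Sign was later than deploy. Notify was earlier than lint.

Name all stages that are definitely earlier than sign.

archive, compile, deploy, fetch, link, notify, publish, test

Directly stated before sign: archive, deploy, fetch, and link.
Compile reaches sign via compile → link → sign.
Notify reaches sign via notify → archive → sign.
Publish reaches sign via publish → archive → sign.
Likewise test reaches sign by chaining the stated constraints.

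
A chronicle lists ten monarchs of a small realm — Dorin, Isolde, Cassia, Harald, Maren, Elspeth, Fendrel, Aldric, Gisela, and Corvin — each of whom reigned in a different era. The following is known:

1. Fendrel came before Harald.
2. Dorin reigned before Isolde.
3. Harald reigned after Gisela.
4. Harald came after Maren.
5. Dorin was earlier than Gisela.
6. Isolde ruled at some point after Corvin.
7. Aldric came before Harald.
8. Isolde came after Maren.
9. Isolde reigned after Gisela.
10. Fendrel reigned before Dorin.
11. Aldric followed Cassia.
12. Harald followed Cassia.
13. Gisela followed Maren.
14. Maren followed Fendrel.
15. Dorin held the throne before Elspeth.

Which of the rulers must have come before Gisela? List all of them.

Dorin, Fendrel, Maren

Directly stated before Gisela: Dorin and Maren.
Fendrel reaches Gisela via Fendrel → Dorin → Gisela.
No chain forces Cassia (or any of the others) ahead of Gisela.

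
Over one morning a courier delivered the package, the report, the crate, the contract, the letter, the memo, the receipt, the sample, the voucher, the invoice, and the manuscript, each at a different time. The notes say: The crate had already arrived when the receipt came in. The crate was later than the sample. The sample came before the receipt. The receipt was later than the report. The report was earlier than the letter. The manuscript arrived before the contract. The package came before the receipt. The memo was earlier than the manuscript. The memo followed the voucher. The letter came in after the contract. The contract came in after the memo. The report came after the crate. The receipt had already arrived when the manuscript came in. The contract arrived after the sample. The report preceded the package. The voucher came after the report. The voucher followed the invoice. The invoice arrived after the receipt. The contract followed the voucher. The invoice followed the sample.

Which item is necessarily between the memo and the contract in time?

the manuscript

Tracing the constraints gives the memo → the manuscript → the contract, so the manuscript sits after the memo and before the contract.
No other item is forced both after the memo and before the contract.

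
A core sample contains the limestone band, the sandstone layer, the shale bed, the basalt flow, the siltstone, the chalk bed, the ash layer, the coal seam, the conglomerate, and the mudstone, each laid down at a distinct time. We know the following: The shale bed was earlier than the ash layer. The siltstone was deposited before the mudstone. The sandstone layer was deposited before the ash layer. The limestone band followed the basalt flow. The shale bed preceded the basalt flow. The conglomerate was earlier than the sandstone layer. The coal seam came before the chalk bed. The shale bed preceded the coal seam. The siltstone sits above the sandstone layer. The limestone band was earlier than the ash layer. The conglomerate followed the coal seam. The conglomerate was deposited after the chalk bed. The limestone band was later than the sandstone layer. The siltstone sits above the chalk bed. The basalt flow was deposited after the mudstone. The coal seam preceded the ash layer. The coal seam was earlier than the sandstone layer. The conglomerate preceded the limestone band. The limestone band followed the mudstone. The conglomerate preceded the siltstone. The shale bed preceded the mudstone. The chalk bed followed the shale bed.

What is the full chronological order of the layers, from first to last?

The constraints fix every adjacent pair, so only one ordering works:
the shale bed → the coal seam → the chalk bed → the conglomerate → the sandstone layer → the siltstone → the mudstone → the basalt flow → the limestone band → the ash layer.

the shale bed, the coal seam, the chalk bed, the conglomerate, the sandstone layer, the siltstone, the mudstone, the basalt flow, the limestone band, the ash layer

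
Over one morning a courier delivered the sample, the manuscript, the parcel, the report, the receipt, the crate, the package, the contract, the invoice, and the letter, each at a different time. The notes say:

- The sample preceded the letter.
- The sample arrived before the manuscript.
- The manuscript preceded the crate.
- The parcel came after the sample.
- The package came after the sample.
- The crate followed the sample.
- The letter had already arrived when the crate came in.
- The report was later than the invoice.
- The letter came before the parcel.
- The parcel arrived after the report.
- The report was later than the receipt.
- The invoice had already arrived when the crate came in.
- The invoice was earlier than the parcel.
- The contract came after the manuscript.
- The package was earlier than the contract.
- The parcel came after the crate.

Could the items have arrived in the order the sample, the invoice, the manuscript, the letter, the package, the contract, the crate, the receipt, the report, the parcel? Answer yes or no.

Check each stated constraint against the proposed order — e.g. the invoice is ahead of the parcel; the sample is ahead of the parcel. Every pair is in the required order; nothing is violated.

yes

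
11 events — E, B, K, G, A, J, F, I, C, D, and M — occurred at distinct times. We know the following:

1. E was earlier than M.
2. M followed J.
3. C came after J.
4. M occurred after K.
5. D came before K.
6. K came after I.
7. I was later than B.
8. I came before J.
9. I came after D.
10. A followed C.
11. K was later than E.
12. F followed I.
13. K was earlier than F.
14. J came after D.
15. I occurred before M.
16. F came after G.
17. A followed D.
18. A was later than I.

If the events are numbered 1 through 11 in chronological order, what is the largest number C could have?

C must come before A — 1 event forced after it.
Everything else can be placed before C in some valid order, so C can sit as late as position 11 − 1 = 10.

10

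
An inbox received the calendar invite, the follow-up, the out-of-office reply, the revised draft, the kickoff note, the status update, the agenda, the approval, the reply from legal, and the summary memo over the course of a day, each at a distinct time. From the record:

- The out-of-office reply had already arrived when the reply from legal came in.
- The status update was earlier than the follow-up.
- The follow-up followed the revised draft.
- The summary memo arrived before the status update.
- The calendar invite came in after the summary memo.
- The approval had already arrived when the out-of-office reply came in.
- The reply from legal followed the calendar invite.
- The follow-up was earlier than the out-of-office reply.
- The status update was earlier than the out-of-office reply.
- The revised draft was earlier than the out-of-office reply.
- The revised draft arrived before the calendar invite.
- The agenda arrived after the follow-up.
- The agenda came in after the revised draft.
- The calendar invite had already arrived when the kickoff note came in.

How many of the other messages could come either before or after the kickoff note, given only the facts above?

Forced before the kickoff note: the calendar invite, the revised draft, and the summary memo.
That leaves the agenda, the approval, the follow-up, the out-of-office reply, the reply from legal, and the status update with no forced order relative to the kickoff note — 6.

6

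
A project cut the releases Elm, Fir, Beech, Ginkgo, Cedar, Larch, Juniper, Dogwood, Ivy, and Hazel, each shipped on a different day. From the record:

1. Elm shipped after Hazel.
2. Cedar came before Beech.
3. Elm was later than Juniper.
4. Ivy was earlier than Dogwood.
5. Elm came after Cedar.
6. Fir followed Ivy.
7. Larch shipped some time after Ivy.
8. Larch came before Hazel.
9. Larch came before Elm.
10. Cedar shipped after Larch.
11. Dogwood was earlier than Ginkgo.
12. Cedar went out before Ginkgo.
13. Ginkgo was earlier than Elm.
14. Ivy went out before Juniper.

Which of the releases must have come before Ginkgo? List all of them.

Directly stated before Ginkgo: Cedar and Dogwood.
Ivy reaches Ginkgo via Ivy → Dogwood → Ginkgo.
Larch reaches Ginkgo via Larch → Cedar → Ginkgo.
No chain forces Elm (or any of the others) ahead of Ginkgo.

Cedar, Dogwood, Ivy, Larch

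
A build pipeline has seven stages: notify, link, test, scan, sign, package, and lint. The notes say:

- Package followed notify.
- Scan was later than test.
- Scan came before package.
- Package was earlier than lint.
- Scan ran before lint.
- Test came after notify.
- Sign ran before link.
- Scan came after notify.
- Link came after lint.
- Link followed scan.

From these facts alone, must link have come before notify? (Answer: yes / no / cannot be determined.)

no

Tracing the constraints gives notify → scan → link, so notify must come before link.
That means link cannot be before notify.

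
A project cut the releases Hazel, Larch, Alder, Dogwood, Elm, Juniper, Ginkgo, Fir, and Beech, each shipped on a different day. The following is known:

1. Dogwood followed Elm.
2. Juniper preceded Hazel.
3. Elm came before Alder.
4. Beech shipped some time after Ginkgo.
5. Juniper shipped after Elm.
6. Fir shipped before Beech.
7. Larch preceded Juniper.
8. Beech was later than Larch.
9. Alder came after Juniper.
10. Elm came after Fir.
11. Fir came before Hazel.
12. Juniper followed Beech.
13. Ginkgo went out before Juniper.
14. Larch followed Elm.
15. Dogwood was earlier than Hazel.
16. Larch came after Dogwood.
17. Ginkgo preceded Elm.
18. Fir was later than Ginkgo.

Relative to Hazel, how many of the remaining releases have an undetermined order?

1

Forced before Hazel: Beech, Dogwood, Elm, Fir, Ginkgo, Juniper, and Larch.
That leaves Alder with no forced order relative to Hazel — 1.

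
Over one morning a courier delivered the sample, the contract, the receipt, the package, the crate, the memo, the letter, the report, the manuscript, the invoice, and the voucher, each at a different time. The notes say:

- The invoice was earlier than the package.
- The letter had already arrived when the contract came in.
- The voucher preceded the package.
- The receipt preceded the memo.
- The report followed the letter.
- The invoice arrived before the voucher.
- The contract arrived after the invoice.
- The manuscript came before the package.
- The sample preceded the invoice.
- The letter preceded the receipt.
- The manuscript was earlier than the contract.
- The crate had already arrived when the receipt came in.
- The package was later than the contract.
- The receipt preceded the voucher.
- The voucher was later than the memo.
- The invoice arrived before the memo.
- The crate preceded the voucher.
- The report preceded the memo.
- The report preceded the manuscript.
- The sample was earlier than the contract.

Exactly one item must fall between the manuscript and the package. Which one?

Tracing the constraints gives the manuscript → the contract → the package, so the contract sits after the manuscript and before the package.
No other item is forced both after the manuscript and before the package.

the contract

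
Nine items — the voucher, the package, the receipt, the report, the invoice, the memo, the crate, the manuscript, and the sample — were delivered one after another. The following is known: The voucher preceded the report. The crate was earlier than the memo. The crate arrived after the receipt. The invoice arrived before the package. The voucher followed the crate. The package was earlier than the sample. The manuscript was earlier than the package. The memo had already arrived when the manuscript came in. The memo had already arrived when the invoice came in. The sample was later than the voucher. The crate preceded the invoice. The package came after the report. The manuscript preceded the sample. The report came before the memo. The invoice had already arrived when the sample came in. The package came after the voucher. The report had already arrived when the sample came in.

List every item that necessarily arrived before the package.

Directly stated before the package: the invoice, the manuscript, the report, and the voucher.
The crate reaches the package via the crate → the voucher → the package.
The memo reaches the package via the memo → the invoice → the package.
The receipt reaches the package via the receipt → the crate → the voucher → the package.
No chain forces the sample ahead of the package.

the crate, the invoice, the manuscript, the memo, the receipt, the report, the voucher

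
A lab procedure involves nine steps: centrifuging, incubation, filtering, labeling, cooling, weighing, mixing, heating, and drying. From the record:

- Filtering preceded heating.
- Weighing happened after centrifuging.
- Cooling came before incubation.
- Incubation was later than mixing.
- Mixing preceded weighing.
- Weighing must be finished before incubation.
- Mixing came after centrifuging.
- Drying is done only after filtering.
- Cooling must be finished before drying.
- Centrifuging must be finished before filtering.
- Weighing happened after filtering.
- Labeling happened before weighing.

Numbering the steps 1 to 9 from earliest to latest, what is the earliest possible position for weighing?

5

Centrifuging, filtering, labeling, and mixing must all come before weighing — 4 forced predecessors.
Nothing else is forced ahead of weighing, so its earliest slot is position 4 + 1 = 5.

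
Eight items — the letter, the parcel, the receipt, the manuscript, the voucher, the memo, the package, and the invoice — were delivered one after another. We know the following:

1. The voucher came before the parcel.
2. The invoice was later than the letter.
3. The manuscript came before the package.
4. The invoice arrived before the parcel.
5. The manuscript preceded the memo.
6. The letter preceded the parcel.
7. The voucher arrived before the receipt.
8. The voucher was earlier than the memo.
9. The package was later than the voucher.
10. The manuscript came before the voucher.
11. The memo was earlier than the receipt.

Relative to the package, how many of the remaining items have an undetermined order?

Forced before the package: the manuscript and the voucher.
That leaves the invoice, the letter, the memo, the parcel, and the receipt with no forced order relative to the package — 5.

5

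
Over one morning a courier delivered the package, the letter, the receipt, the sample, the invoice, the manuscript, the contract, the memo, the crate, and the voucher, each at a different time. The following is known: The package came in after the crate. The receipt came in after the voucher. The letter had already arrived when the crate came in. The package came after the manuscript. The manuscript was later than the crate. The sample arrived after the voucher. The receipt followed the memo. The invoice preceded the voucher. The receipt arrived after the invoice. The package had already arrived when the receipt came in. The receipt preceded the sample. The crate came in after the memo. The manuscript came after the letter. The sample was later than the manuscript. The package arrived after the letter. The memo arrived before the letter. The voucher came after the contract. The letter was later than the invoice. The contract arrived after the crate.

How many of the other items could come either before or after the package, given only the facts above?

Forced before the package: the crate, the invoice, the letter, the manuscript, and the memo; forced after the package: the receipt and the sample.
That leaves the contract and the voucher with no forced order relative to the package — 2.

2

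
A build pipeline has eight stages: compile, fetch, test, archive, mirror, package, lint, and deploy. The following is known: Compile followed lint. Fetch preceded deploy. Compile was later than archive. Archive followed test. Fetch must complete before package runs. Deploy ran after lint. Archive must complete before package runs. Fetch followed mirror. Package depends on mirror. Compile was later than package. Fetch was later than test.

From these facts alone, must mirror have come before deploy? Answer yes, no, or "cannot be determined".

Chain the constraints: mirror → fetch → deploy. Each link is directly stated, so mirror comes before deploy.

yes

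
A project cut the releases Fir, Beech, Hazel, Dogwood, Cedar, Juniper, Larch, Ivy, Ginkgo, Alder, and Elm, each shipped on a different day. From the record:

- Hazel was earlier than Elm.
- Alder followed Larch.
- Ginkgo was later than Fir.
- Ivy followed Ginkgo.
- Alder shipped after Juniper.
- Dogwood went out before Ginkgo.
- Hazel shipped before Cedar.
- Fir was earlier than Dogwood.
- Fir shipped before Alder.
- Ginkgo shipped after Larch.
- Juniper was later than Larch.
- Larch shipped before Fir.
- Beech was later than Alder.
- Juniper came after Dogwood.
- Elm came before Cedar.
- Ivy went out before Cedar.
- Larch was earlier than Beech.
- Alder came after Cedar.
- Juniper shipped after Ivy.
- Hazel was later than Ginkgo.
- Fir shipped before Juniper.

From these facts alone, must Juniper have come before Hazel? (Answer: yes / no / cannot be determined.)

No chain of stated constraints runs from Juniper to Hazel, and none runs from Hazel to Juniper either.
So the relative order of Juniper and Hazel is not fixed by the given facts.

cannot be determined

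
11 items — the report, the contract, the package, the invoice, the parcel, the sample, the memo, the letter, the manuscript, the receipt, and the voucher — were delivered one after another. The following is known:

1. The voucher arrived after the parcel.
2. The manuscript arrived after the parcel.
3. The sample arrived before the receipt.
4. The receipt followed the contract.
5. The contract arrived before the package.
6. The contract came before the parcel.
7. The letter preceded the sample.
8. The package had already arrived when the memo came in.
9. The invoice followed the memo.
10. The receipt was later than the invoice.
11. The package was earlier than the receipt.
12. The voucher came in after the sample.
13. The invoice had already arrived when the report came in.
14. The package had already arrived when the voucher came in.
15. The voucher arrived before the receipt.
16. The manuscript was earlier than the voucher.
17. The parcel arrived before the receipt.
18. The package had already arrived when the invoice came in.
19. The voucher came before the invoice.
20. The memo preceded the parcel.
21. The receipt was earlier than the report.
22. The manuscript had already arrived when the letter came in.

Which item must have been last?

the report

Every other item has a chain of constraints placing it before the report, so the report is last.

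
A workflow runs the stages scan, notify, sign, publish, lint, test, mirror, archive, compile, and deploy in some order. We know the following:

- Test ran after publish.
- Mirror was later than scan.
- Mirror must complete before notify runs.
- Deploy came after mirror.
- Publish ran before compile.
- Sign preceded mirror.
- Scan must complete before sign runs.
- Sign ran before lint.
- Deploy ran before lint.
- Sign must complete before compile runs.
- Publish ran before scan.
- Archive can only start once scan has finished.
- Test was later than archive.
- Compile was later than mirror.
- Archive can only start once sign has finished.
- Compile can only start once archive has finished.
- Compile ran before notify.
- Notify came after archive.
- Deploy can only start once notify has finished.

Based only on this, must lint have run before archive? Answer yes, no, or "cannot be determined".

no

Tracing the constraints gives archive → notify → deploy → lint, so archive must come before lint.
That means lint cannot be before archive.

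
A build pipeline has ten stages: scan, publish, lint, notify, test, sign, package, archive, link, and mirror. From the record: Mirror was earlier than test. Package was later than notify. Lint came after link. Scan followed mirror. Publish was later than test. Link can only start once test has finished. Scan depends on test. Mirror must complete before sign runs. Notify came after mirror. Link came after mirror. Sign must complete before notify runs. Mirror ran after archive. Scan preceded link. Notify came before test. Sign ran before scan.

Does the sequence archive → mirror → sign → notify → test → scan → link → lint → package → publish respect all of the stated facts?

Check each stated constraint against the proposed order — e.g. mirror is ahead of link; notify is ahead of package. Every pair is in the required order; nothing is violated.

yes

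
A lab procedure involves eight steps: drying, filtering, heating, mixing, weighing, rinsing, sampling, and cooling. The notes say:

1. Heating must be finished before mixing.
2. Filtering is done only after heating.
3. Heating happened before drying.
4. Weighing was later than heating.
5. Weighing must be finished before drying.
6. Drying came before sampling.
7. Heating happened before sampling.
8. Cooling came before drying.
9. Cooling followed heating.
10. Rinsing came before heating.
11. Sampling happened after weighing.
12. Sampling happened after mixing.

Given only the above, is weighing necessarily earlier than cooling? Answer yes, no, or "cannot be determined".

No chain of stated constraints runs from weighing to cooling, and none runs from cooling to weighing either.
So the relative order of weighing and cooling is not fixed by the given facts.

cannot be determined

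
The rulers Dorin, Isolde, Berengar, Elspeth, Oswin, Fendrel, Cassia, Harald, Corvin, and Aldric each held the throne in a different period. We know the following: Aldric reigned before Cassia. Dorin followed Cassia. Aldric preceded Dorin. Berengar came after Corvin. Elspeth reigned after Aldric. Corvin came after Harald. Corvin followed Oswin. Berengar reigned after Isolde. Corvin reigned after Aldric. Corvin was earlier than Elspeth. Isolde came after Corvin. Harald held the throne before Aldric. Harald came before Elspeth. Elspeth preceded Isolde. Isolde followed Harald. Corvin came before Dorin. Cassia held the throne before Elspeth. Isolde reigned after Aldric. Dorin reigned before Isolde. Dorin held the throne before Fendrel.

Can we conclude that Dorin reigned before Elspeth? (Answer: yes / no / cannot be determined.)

cannot be determined

No chain of stated constraints runs from Dorin to Elspeth, and none runs from Elspeth to Dorin either.
So the relative order of Dorin and Elspeth is not fixed by the given facts.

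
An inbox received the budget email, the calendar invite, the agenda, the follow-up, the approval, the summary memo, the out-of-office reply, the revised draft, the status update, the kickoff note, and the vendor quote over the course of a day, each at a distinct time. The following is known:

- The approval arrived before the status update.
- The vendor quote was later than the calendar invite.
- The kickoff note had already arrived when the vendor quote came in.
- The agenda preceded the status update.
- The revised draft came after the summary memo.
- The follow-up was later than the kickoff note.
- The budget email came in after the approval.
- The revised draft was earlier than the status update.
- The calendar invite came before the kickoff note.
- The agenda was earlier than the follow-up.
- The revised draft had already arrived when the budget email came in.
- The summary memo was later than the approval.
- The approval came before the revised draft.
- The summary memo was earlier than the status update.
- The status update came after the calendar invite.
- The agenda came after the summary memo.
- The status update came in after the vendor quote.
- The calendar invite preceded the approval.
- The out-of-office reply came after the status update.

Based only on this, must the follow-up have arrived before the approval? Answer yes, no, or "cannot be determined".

no

Tracing the constraints gives the approval → the summary memo → the agenda → the follow-up, so the approval must come before the follow-up.
That means the follow-up cannot be before the approval.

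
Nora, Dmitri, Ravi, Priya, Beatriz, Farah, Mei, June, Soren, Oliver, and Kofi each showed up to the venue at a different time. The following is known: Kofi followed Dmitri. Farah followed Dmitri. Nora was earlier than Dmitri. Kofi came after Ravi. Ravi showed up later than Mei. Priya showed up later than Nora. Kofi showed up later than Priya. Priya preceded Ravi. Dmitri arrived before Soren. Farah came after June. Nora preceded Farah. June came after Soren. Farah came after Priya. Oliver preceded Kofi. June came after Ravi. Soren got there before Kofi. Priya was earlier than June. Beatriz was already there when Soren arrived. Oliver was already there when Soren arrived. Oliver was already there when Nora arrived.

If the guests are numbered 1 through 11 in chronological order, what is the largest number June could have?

June must come before Farah — 1 guest forced after them.
Everything else can be placed before June in some valid order, so June can sit as late as position 11 − 1 = 10.

10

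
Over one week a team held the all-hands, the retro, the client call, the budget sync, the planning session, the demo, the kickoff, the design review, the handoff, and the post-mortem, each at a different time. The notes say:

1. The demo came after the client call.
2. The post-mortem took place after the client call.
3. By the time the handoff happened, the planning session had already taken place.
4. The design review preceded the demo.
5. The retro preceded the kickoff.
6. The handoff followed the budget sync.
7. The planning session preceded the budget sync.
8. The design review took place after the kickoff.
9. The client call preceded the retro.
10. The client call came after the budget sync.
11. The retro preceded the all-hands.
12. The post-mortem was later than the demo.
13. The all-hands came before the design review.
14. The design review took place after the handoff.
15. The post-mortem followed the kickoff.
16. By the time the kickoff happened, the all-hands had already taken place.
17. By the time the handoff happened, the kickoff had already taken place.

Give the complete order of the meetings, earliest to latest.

the planning session, the budget sync, the client call, the retro, the all-hands, the kickoff, the handoff, the design review, the demo, the post-mortem

The constraints fix every adjacent pair, so only one ordering works:
the planning session → the budget sync → the client call → the retro → the all-hands → the kickoff → the handoff → the design review → the demo → the post-mortem.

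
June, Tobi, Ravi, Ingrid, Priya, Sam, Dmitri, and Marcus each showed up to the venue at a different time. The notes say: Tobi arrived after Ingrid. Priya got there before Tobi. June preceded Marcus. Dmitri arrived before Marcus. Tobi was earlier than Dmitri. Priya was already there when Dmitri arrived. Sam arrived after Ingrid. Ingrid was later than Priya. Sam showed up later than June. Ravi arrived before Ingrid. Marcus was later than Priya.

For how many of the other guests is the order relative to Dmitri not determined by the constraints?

2

Forced before Dmitri: Ingrid, Priya, Ravi, and Tobi; forced after Dmitri: Marcus.
That leaves June and Sam with no forced order relative to Dmitri — 2.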